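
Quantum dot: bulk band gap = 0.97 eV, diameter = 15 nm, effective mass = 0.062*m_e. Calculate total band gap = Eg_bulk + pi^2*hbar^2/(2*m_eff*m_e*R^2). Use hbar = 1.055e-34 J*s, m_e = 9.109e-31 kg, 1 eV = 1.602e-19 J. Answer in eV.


Radius R = 15/2 nm = 7.5e-09 m
Confinement energy dE = pi^2 * hbar^2 / (2 * m_eff * m_e * R^2)
dE = pi^2 * (1.055e-34)^2 / (2 * 0.062 * 9.109e-31 * (7.5e-09)^2) J, divided by 1.602e-19 J/eV
dE = 0.1079 eV
Total band gap = E_g(bulk) + dE = 0.97 + 0.1079 = 1.0779 eV

1.0779


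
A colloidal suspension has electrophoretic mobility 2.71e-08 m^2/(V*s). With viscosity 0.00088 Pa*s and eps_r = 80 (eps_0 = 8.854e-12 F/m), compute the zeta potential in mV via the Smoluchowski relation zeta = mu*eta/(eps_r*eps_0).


Smoluchowski equation: zeta = mu * eta / (eps_r * eps_0)
zeta = 2.71e-08 * 0.00088 / (80 * 8.854e-12)
zeta = 0.033668 V = 33.67 mV

33.67


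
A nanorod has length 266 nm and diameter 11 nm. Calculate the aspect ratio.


Aspect ratio AR = length / diameter
AR = 266 / 11
AR = 24.18

24.18


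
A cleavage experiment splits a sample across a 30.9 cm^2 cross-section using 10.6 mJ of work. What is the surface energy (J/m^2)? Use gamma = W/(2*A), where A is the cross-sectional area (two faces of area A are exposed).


Convert: A = 30.9 cm^2 = 0.00309 m^2, W = 10.6 mJ = 0.0106 J
Cleaving exposes two faces of area A, so total new surface = 2*A and gamma = W / (2*A)
gamma = 0.0106 / (2 * 0.00309)
gamma = 1.715 J/m^2

1.715


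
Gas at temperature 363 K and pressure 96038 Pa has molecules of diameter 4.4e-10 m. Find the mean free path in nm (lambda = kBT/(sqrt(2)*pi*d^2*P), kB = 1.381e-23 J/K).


Mean free path: lambda = kB*T / (sqrt(2) * pi * d^2 * P)
lambda = 1.381e-23 * 363 / (sqrt(2) * pi * (4.4e-10)^2 * 96038)
lambda = 6.06858e-08 m
lambda = 60.69 nm

60.69


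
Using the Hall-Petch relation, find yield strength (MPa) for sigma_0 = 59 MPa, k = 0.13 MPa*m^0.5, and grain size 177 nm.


d = 177 nm = 1.77e-07 m
sqrt(d) = 0.0004207137
Hall-Petch contribution = k / sqrt(d) = 0.13 / 0.0004207137 = 309.0 MPa
sigma = sigma_0 + k/sqrt(d) = 59 + 309.0 = 368.0 MPa

368.0


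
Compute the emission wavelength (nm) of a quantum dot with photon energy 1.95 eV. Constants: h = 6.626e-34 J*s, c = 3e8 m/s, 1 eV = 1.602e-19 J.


Convert energy: E = 1.95 eV = 1.95 * 1.602e-19 = 3.1239e-19 J
lambda = h*c / E = 6.626e-34 * 3e8 / 3.1239e-19
lambda = 6.3632e-07 m = 636.3 nm

636.3


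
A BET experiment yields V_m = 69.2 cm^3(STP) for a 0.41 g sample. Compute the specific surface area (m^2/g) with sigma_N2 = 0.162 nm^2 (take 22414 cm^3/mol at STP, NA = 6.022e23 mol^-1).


Number of moles in monolayer = V_m / 22414 = 69.2 / 22414 = 0.00308736
Number of molecules = moles * NA = 0.00308736 * 6.022e23
SA = molecules * sigma / mass
SA = (69.2 / 22414) * 6.022e23 * 0.162e-18 / 0.41
SA = 734.6 m^2/g

734.6


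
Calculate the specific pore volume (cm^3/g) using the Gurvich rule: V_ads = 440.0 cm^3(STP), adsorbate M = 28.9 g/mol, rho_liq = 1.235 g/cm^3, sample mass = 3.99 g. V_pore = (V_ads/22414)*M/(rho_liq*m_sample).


Moles adsorbed n = V_ads / 22414 = 440.0 / 22414 = 1.963059e-02 mol
Liquid volume V_liq = n * M / rho_liq = 1.963059e-02 * 28.9 / 1.235 = 0.45937 cm^3
Specific pore volume V_pore = V_liq / m_sample = 0.45937 / 3.99
V_pore = 0.1151 cm^3/g

0.1151


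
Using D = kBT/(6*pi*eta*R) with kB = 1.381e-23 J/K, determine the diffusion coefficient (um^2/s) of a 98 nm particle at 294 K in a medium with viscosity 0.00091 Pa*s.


Radius R = 98/2 = 49 nm = 4.9e-08 m
D = kB*T / (6*pi*eta*R)
D = 1.381e-23 * 294 / (6 * pi * 0.00091 * 4.9e-08)
D = 4.83061e-12 m^2/s = 4.831 um^2/s

4.831


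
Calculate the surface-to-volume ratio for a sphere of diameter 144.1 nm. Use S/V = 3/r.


Radius r = 144.1/2 = 72.05 nm
S/V = 3 / r = 3 / 72.05
S/V = 0.0416 nm^-1

0.0416


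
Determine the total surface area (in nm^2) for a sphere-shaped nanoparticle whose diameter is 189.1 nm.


Radius r = 189.1/2 = 94.55 nm
Surface area SA = 4 * pi * r^2
SA = 4 * pi * (94.55)^2
SA = 112339.61 nm^2

112339.61


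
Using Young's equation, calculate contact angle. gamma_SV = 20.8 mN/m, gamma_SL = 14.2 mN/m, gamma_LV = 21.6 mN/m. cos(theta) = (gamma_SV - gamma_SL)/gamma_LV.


cos(theta) = (gamma_SV - gamma_SL) / gamma_LV
cos(theta) = (20.8 - 14.2) / 21.6
cos(theta) = 0.305556
theta = arccos(0.305556) = 72.21 degrees

72.21


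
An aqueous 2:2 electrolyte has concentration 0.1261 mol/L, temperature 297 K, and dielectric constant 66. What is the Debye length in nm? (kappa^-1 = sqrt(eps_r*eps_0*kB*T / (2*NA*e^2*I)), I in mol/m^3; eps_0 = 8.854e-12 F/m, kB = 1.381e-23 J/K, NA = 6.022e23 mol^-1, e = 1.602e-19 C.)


Ionic strength I = 0.1261 * 2^2 * 1000 = 504.4 mol/m^3
kappa^-1 = sqrt(66 * 8.854e-12 * 1.381e-23 * 297 / (2 * 6.022e23 * (1.602e-19)^2 * 504.4))
kappa^-1 = 0.392 nm

0.392


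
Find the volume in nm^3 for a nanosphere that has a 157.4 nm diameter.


Radius r = 157.4/2 = 78.7 nm
Volume V = (4/3) * pi * r^3
V = (4/3) * pi * (78.7)^3
V = 2041798.15 nm^3

2041798.15


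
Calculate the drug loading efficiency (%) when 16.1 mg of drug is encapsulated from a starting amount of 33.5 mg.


Drug loading efficiency = (drug loaded / drug initial) * 100
DLE = 16.1 / 33.5 * 100
DLE = 0.4806 * 100
DLE = 48.06%

48.06


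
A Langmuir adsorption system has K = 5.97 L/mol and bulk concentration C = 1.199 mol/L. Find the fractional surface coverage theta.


Langmuir isotherm: theta = K*C / (1 + K*C)
K*C = 5.97 * 1.199 = 7.15803
theta = 7.15803 / (1 + 7.15803) = 7.15803 / 8.15803
theta = 0.8774

0.8774


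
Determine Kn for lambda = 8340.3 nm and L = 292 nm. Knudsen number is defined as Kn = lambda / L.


Knudsen number Kn = lambda / L
Kn = 8340.3 / 292
Kn = 28.5627

28.5627


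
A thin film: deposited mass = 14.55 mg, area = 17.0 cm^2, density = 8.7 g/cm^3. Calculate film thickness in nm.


Convert: m = 14.55 mg = 1.4550e-05 kg, A = 17.0 cm^2 = 1.7000e-03 m^2, rho = 8.7 g/cm^3 = 8700 kg/m^3
t = m / (A * rho)
t = 1.4550e-05 / (1.7000e-03 * 8700)
t = 9.8377e-07 m = 983.8 nm

983.8


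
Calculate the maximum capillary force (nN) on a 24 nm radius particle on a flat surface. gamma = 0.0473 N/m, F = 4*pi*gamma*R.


Convert radius: R = 24 nm = 2.4e-08 m
F = 4 * pi * gamma * R
F = 4 * pi * 0.0473 * 2.4e-08
F = 1.42653e-08 N = 14.2653 nN

14.2653


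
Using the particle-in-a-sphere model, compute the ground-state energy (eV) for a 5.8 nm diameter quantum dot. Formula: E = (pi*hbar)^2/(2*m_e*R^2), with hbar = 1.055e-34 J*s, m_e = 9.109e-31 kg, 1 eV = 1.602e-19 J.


Radius R = 5.8/2 = 2.9 nm = 2.9e-09 m
E = (pi * 1.055e-34)^2 / (2 * 9.109e-31 * (2.9e-09)^2)
E(J) = 7.16982e-21
E = E(J) / 1.602e-19 = 0.0448 eV

0.0448


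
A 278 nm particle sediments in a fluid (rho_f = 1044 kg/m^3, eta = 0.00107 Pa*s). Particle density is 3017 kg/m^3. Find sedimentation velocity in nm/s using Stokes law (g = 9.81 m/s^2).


Radius R = 278/2 nm = 1.39e-07 m
Density difference = 3017 - 1044 = 1973 kg/m^3
v = 2 * R^2 * (rho_p - rho_f) * g / (9 * eta)
v = 2 * (1.39e-07)^2 * 1973 * 9.81 / (9 * 0.00107)
v = 7.76657e-08 m/s = 77.6657 nm/s

77.6657


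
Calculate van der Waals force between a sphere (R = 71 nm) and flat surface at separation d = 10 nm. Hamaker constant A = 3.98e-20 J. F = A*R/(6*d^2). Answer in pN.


Convert to SI: R = 71 nm = 7.1e-08 m, d = 10 nm = 1e-08 m
F = A * R / (6 * d^2)
F = 3.98e-20 * 7.1e-08 / (6 * (1e-08)^2)
F = 4.70967e-12 N = 4.71 pN

4.71


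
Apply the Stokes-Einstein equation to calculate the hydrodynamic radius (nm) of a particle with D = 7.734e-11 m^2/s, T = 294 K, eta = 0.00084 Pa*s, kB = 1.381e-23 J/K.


Stokes-Einstein: R = kB*T / (6*pi*eta*D)
R = 1.381e-23 * 294 / (6 * pi * 0.00084 * 7.734e-11)
R = 3.31556e-09 m = 3.32 nm

3.32


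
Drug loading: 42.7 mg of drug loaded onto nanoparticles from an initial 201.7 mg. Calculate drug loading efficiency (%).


Drug loading efficiency = (drug loaded / drug initial) * 100
DLE = 42.7 / 201.7 * 100
DLE = 0.2117 * 100
DLE = 21.17%

21.17


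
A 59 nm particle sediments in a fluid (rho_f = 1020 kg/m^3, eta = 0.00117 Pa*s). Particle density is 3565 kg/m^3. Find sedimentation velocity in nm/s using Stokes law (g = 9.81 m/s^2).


Radius R = 59/2 nm = 2.95e-08 m
Density difference = 3565 - 1020 = 2545 kg/m^3
v = 2 * R^2 * (rho_p - rho_f) * g / (9 * eta)
v = 2 * (2.95e-08)^2 * 2545 * 9.81 / (9 * 0.00117)
v = 4.1267e-09 m/s = 4.1267 nm/s

4.1267


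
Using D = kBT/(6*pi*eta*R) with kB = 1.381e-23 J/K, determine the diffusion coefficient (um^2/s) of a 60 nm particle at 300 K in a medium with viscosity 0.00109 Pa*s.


Radius R = 60/2 = 30 nm = 3e-08 m
D = kB*T / (6*pi*eta*R)
D = 1.381e-23 * 300 / (6 * pi * 0.00109 * 3e-08)
D = 6.7215e-12 m^2/s = 6.721 um^2/s

6.721


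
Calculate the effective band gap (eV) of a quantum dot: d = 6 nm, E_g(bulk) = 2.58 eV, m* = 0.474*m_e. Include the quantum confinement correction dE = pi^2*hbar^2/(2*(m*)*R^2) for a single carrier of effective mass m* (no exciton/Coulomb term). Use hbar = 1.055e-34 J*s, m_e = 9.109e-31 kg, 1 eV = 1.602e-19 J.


Radius R = 6/2 nm = 3e-09 m
Confinement energy dE = pi^2 * hbar^2 / (2 * m_eff * m_e * R^2)
dE = pi^2 * (1.055e-34)^2 / (2 * 0.474 * 9.109e-31 * (3e-09)^2) J, divided by 1.602e-19 J/eV
dE = 0.0882 eV
Total band gap = E_g(bulk) + dE = 2.58 + 0.0882 = 2.6682 eV

2.6682


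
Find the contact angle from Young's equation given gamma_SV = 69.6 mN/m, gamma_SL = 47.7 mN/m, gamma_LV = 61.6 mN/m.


cos(theta) = (gamma_SV - gamma_SL) / gamma_LV
cos(theta) = (69.6 - 47.7) / 61.6
cos(theta) = 0.355519
theta = arccos(0.355519) = 69.17 degrees

69.17


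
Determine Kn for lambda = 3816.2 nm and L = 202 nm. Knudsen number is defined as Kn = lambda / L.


Knudsen number Kn = lambda / L
Kn = 3816.2 / 202
Kn = 18.8921

18.8921


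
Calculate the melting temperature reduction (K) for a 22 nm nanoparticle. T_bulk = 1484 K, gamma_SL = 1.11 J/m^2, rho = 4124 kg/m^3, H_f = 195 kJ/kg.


Radius R = 22/2 = 11 nm = 1.1e-08 m
Convert H_f = 195 kJ/kg = 195000 J/kg
dT = 2 * gamma_SL * T_bulk / (rho * H_f * R)
dT = 2 * 1.11 * 1484 / (4124 * 195000 * 1.1e-08)
dT = 372.4 K

372.4


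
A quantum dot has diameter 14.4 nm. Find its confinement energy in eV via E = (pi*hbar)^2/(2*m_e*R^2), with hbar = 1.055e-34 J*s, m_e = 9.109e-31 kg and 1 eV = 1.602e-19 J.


Radius R = 14.4/2 = 7.2 nm = 7.2e-09 m
E = (pi * 1.055e-34)^2 / (2 * 9.109e-31 * (7.2e-09)^2)
E(J) = 1.16316e-21
E = E(J) / 1.602e-19 = 0.0073 eV

0.0073


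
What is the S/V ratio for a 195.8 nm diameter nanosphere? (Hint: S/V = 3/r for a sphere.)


Radius r = 195.8/2 = 97.9 nm
S/V = 3 / r = 3 / 97.9
S/V = 0.0306 nm^-1

0.0306


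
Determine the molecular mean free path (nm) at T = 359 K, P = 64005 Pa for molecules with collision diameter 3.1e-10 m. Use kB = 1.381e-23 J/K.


Mean free path: lambda = kB*T / (sqrt(2) * pi * d^2 * P)
lambda = 1.381e-23 * 359 / (sqrt(2) * pi * (3.1e-10)^2 * 64005)
lambda = 1.8142e-07 m
lambda = 181.42 nm

181.42


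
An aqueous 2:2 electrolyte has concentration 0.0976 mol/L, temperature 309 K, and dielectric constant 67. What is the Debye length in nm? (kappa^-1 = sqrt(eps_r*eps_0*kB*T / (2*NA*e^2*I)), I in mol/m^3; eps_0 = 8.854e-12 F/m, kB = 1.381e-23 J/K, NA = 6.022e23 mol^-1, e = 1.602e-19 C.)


Ionic strength I = 0.0976 * 2^2 * 1000 = 390.4 mol/m^3
kappa^-1 = sqrt(67 * 8.854e-12 * 1.381e-23 * 309 / (2 * 6.022e23 * (1.602e-19)^2 * 390.4))
kappa^-1 = 0.458 nm

0.458


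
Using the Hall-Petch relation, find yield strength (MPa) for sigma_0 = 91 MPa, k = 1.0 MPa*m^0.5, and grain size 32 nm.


d = 32 nm = 3.2e-08 m
sqrt(d) = 0.0001788854
Hall-Petch contribution = k / sqrt(d) = 1.0 / 0.0001788854 = 5590.2 MPa
sigma = sigma_0 + k/sqrt(d) = 91 + 5590.2 = 5681.2 MPa

5681.2


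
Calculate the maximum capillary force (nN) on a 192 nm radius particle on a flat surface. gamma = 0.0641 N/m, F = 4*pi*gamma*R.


Convert radius: R = 192 nm = 1.92e-07 m
F = 4 * pi * gamma * R
F = 4 * pi * 0.0641 * 1.92e-07
F = 1.54657e-07 N = 154.6568 nN

154.6568


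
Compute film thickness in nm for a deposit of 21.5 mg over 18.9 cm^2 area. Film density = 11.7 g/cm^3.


Convert: m = 21.5 mg = 2.1500e-05 kg, A = 18.9 cm^2 = 1.8900e-03 m^2, rho = 11.7 g/cm^3 = 11700 kg/m^3
t = m / (A * rho)
t = 2.1500e-05 / (1.8900e-03 * 11700)
t = 9.7228e-07 m = 972.3 nm

972.3


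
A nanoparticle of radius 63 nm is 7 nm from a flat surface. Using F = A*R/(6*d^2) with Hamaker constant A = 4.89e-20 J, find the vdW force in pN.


Convert to SI: R = 63 nm = 6.3e-08 m, d = 7 nm = 7e-09 m
F = A * R / (6 * d^2)
F = 4.89e-20 * 6.3e-08 / (6 * (7e-09)^2)
F = 1.04786e-11 N = 10.479 pN

10.479


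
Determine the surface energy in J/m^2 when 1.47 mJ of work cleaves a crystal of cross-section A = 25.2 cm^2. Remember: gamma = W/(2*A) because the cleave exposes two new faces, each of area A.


Convert: A = 25.2 cm^2 = 0.00252 m^2, W = 1.47 mJ = 0.00147 J
Cleaving exposes two faces of area A, so total new surface = 2*A and gamma = W / (2*A)
gamma = 0.00147 / (2 * 0.00252)
gamma = 0.292 J/m^2

0.292


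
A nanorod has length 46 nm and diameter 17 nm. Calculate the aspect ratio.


Aspect ratio AR = length / diameter
AR = 46 / 17
AR = 2.71

2.71


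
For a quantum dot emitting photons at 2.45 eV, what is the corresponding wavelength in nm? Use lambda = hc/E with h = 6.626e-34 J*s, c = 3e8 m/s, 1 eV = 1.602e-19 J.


Convert energy: E = 2.45 eV = 2.45 * 1.602e-19 = 3.9249e-19 J
lambda = h*c / E = 6.626e-34 * 3e8 / 3.9249e-19
lambda = 5.06459e-07 m = 506.5 nm

506.5


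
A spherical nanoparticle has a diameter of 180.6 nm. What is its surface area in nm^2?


Radius r = 180.6/2 = 90.3 nm
Surface area SA = 4 * pi * r^2
SA = 4 * pi * (90.3)^2
SA = 102467.32 nm^2

102467.32


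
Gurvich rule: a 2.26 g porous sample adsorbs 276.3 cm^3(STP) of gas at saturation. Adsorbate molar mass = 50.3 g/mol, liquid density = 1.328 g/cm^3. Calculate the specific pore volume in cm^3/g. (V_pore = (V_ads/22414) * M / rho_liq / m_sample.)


Moles adsorbed n = V_ads / 22414 = 276.3 / 22414 = 1.232712e-02 mol
Liquid volume V_liq = n * M / rho_liq = 1.232712e-02 * 50.3 / 1.328 = 0.46691 cm^3
Specific pore volume V_pore = V_liq / m_sample = 0.46691 / 2.26
V_pore = 0.2066 cm^3/g

0.2066


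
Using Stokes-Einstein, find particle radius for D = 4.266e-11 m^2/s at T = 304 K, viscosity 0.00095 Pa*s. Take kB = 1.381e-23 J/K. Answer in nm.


Stokes-Einstein: R = kB*T / (6*pi*eta*D)
R = 1.381e-23 * 304 / (6 * pi * 0.00095 * 4.266e-11)
R = 5.49568e-09 m = 5.5 nm

5.5


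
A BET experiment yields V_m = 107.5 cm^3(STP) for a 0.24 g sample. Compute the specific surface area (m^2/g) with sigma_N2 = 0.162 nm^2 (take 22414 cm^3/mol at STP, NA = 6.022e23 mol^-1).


Number of moles in monolayer = V_m / 22414 = 107.5 / 22414 = 0.00479611
Number of molecules = moles * NA = 0.00479611 * 6.022e23
SA = molecules * sigma / mass
SA = (107.5 / 22414) * 6.022e23 * 0.162e-18 / 0.24
SA = 1949.5 m^2/g

1949.5


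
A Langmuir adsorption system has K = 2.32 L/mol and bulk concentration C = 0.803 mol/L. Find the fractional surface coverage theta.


Langmuir isotherm: theta = K*C / (1 + K*C)
K*C = 2.32 * 0.803 = 1.86296
theta = 1.86296 / (1 + 1.86296) = 1.86296 / 2.86296
theta = 0.6507

0.6507


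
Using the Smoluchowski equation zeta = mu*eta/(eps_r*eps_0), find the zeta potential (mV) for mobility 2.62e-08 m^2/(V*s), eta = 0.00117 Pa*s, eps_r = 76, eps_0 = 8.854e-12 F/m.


Smoluchowski equation: zeta = mu * eta / (eps_r * eps_0)
zeta = 2.62e-08 * 0.00117 / (76 * 8.854e-12)
zeta = 0.045555 V = 45.55 mV

45.55


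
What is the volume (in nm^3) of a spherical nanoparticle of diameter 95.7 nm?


Radius r = 95.7/2 = 47.85 nm
Volume V = (4/3) * pi * r^3
V = (4/3) * pi * (47.85)^3
V = 458917.31 nm^3

458917.31


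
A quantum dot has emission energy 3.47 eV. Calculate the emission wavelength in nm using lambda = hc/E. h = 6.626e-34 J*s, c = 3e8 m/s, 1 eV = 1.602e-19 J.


Convert energy: E = 3.47 eV = 3.47 * 1.602e-19 = 5.55894e-19 J
lambda = h*c / E = 6.626e-34 * 3e8 / 5.55894e-19
lambda = 3.57586e-07 m = 357.6 nm

357.6


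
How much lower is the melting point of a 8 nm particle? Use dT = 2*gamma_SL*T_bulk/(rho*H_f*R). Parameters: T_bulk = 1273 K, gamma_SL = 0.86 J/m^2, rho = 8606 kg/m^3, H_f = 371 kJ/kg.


Radius R = 8/2 = 4 nm = 4e-09 m
Convert H_f = 371 kJ/kg = 371000 J/kg
dT = 2 * gamma_SL * T_bulk / (rho * H_f * R)
dT = 2 * 0.86 * 1273 / (8606 * 371000 * 4e-09)
dT = 171.4 K

171.4


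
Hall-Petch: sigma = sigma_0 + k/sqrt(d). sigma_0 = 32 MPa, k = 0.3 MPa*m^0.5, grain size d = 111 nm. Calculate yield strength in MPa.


d = 111 nm = 1.11e-07 m
sqrt(d) = 0.0003331666
Hall-Petch contribution = k / sqrt(d) = 0.3 / 0.0003331666 = 900.5 MPa
sigma = sigma_0 + k/sqrt(d) = 32 + 900.5 = 932.5 MPa

932.5


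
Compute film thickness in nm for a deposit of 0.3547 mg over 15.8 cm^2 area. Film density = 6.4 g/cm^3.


Convert: m = 0.3547 mg = 3.5470e-07 kg, A = 15.8 cm^2 = 1.5800e-03 m^2, rho = 6.4 g/cm^3 = 6400 kg/m^3
t = m / (A * rho)
t = 3.5470e-07 / (1.5800e-03 * 6400)
t = 3.5077e-08 m = 35.1 nm

35.1


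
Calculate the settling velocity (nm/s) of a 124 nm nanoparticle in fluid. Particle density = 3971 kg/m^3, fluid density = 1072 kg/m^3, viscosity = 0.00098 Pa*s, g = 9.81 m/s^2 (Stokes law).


Radius R = 124/2 nm = 6.2e-08 m
Density difference = 3971 - 1072 = 2899 kg/m^3
v = 2 * R^2 * (rho_p - rho_f) * g / (9 * eta)
v = 2 * (6.2e-08)^2 * 2899 * 9.81 / (9 * 0.00098)
v = 2.47892e-08 m/s = 24.7892 nm/s

24.7892


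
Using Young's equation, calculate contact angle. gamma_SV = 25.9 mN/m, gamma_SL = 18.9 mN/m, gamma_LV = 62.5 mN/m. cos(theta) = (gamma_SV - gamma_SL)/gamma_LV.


cos(theta) = (gamma_SV - gamma_SL) / gamma_LV
cos(theta) = (25.9 - 18.9) / 62.5
cos(theta) = 0.112
theta = arccos(0.112) = 83.57 degrees

83.57


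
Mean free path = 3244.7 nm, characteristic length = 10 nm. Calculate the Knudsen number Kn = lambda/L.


Knudsen number Kn = lambda / L
Kn = 3244.7 / 10
Kn = 324.47

324.47


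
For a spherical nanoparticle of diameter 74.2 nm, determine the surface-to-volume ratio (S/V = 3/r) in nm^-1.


Radius r = 74.2/2 = 37.1 nm
S/V = 3 / r = 3 / 37.1
S/V = 0.0809 nm^-1

0.0809


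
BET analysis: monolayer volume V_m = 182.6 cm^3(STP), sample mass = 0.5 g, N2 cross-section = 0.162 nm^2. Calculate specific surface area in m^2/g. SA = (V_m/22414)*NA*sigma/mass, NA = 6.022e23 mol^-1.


Number of moles in monolayer = V_m / 22414 = 182.6 / 22414 = 0.00814669
Number of molecules = moles * NA = 0.00814669 * 6.022e23
SA = molecules * sigma / mass
SA = (182.6 / 22414) * 6.022e23 * 0.162e-18 / 0.5
SA = 1589.5 m^2/g

1589.5


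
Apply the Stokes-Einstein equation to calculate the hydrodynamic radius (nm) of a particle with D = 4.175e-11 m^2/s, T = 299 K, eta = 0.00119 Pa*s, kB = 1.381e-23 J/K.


Stokes-Einstein: R = kB*T / (6*pi*eta*D)
R = 1.381e-23 * 299 / (6 * pi * 0.00119 * 4.175e-11)
R = 4.40921e-09 m = 4.41 nm

4.41


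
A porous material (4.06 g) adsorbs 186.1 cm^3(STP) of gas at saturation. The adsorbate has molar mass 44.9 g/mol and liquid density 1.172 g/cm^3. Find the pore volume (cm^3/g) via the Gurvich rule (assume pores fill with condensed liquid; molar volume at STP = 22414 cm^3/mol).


Moles adsorbed n = V_ads / 22414 = 186.1 / 22414 = 8.302846e-03 mol
Liquid volume V_liq = n * M / rho_liq = 8.302846e-03 * 44.9 / 1.172 = 0.31809 cm^3
Specific pore volume V_pore = V_liq / m_sample = 0.31809 / 4.06
V_pore = 0.0783 cm^3/g

0.0783


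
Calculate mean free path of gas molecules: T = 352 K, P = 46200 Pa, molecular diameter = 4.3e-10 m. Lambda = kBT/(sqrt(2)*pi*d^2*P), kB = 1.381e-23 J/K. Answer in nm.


Mean free path: lambda = kB*T / (sqrt(2) * pi * d^2 * P)
lambda = 1.381e-23 * 352 / (sqrt(2) * pi * (4.3e-10)^2 * 46200)
lambda = 1.28083e-07 m
lambda = 128.08 nm

128.08


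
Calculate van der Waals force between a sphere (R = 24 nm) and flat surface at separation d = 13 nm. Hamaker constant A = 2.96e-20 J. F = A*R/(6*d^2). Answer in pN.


Convert to SI: R = 24 nm = 2.4e-08 m, d = 13 nm = 1.3e-08 m
F = A * R / (6 * d^2)
F = 2.96e-20 * 2.4e-08 / (6 * (1.3e-08)^2)
F = 7.00592e-13 N = 0.701 pN

0.701


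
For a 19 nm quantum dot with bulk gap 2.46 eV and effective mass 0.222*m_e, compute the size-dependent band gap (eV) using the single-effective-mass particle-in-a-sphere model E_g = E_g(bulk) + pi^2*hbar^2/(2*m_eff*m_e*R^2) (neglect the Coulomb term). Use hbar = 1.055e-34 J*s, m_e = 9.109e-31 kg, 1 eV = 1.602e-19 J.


Radius R = 19/2 nm = 9.5e-09 m
Confinement energy dE = pi^2 * hbar^2 / (2 * m_eff * m_e * R^2)
dE = pi^2 * (1.055e-34)^2 / (2 * 0.222 * 9.109e-31 * (9.5e-09)^2) J, divided by 1.602e-19 J/eV
dE = 0.0188 eV
Total band gap = E_g(bulk) + dE = 2.46 + 0.0188 = 2.4788 eV

2.4788


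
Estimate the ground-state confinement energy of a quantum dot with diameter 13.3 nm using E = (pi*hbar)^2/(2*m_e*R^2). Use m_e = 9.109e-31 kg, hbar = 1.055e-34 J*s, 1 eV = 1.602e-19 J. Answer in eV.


Radius R = 13.3/2 = 6.65 nm = 6.65e-09 m
E = (pi * 1.055e-34)^2 / (2 * 9.109e-31 * (6.65e-09)^2)
E(J) = 1.36352e-21
E = E(J) / 1.602e-19 = 0.0085 eV

0.0085


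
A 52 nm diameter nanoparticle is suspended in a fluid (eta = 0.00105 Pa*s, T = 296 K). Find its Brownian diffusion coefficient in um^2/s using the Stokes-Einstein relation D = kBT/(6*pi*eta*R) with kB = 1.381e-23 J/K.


Radius R = 52/2 = 26 nm = 2.6e-08 m
D = kB*T / (6*pi*eta*R)
D = 1.381e-23 * 296 / (6 * pi * 0.00105 * 2.6e-08)
D = 7.94368e-12 m^2/s = 7.944 um^2/s

7.944


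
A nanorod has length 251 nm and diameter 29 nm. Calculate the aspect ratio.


Aspect ratio AR = length / diameter
AR = 251 / 29
AR = 8.66

8.66


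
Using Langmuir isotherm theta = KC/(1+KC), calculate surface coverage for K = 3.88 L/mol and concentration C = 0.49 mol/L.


Langmuir isotherm: theta = K*C / (1 + K*C)
K*C = 3.88 * 0.49 = 1.9012
theta = 1.9012 / (1 + 1.9012) = 1.9012 / 2.9012
theta = 0.6553

0.6553


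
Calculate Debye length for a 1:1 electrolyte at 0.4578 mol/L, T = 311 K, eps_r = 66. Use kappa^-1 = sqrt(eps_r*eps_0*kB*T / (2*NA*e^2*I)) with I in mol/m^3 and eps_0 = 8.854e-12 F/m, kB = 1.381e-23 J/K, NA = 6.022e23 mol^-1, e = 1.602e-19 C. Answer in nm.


Ionic strength I = 0.4578 * 1^2 * 1000 = 457.8 mol/m^3
kappa^-1 = sqrt(66 * 8.854e-12 * 1.381e-23 * 311 / (2 * 6.022e23 * (1.602e-19)^2 * 457.8))
kappa^-1 = 0.421 nm

0.421


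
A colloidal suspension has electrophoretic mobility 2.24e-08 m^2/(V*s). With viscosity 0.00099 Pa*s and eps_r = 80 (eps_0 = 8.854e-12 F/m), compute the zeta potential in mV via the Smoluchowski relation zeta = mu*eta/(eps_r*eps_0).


Smoluchowski equation: zeta = mu * eta / (eps_r * eps_0)
zeta = 2.24e-08 * 0.00099 / (80 * 8.854e-12)
zeta = 0.031308 V = 31.31 mV

31.31


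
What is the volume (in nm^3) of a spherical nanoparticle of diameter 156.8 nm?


Radius r = 156.8/2 = 78.4 nm
Volume V = (4/3) * pi * r^3
V = (4/3) * pi * (78.4)^3
V = 2018537.39 nm^3

2018537.39


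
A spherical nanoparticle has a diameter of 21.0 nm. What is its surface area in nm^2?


Radius r = 21.0/2 = 10.5 nm
Surface area SA = 4 * pi * r^2
SA = 4 * pi * (10.5)^2
SA = 1385.44 nm^2

1385.44


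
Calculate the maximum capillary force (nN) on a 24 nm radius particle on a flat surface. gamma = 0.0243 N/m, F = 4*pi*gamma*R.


Convert radius: R = 24 nm = 2.4e-08 m
F = 4 * pi * gamma * R
F = 4 * pi * 0.0243 * 2.4e-08
F = 7.32871e-09 N = 7.3287 nN

7.3287


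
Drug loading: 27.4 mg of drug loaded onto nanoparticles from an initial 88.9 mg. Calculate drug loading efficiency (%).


Drug loading efficiency = (drug loaded / drug initial) * 100
DLE = 27.4 / 88.9 * 100
DLE = 0.3082 * 100
DLE = 30.82%

30.82


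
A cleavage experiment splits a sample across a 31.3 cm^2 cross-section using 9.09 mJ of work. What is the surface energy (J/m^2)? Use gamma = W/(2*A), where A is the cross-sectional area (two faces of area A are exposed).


Convert: A = 31.3 cm^2 = 0.00313 m^2, W = 9.09 mJ = 0.00909 J
Cleaving exposes two faces of area A, so total new surface = 2*A and gamma = W / (2*A)
gamma = 0.00909 / (2 * 0.00313)
gamma = 1.452 J/m^2

1.452


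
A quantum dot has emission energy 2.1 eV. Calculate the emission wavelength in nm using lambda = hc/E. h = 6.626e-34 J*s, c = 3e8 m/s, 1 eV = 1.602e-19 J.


Convert energy: E = 2.1 eV = 2.1 * 1.602e-19 = 3.3642e-19 J
lambda = h*c / E = 6.626e-34 * 3e8 / 3.3642e-19
lambda = 5.90869e-07 m = 590.9 nm

590.9


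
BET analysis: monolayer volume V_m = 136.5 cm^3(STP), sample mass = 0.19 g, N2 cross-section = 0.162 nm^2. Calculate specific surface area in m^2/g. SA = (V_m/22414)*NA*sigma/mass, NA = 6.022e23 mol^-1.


Number of moles in monolayer = V_m / 22414 = 136.5 / 22414 = 0.00608994
Number of molecules = moles * NA = 0.00608994 * 6.022e23
SA = molecules * sigma / mass
SA = (136.5 / 22414) * 6.022e23 * 0.162e-18 / 0.19
SA = 3126.9 m^2/g

3126.9


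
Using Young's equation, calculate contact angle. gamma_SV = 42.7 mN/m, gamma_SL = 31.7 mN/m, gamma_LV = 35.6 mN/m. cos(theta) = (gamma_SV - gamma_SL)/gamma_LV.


cos(theta) = (gamma_SV - gamma_SL) / gamma_LV
cos(theta) = (42.7 - 31.7) / 35.6
cos(theta) = 0.308989
theta = arccos(0.308989) = 72.0 degrees

72.0


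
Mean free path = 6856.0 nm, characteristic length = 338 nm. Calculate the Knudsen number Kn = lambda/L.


Knudsen number Kn = lambda / L
Kn = 6856.0 / 338
Kn = 20.284

20.284


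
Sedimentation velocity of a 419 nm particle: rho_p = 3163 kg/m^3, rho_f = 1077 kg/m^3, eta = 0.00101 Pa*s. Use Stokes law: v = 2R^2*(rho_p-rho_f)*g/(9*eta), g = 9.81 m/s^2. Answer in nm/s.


Radius R = 419/2 nm = 2.095e-07 m
Density difference = 3163 - 1077 = 2086 kg/m^3
v = 2 * R^2 * (rho_p - rho_f) * g / (9 * eta)
v = 2 * (2.095e-07)^2 * 2086 * 9.81 / (9 * 0.00101)
v = 1.97614e-07 m/s = 197.6139 nm/s

197.6139


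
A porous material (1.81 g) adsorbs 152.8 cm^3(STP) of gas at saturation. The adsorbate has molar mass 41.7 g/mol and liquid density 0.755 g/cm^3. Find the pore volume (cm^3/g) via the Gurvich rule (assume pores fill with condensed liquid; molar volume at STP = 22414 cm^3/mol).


Moles adsorbed n = V_ads / 22414 = 152.8 / 22414 = 6.817168e-03 mol
Liquid volume V_liq = n * M / rho_liq = 6.817168e-03 * 41.7 / 0.755 = 0.37652 cm^3
Specific pore volume V_pore = V_liq / m_sample = 0.37652 / 1.81
V_pore = 0.208 cm^3/g

0.208


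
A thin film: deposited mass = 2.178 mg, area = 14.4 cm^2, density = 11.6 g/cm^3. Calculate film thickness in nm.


Convert: m = 2.178 mg = 2.1780e-06 kg, A = 14.4 cm^2 = 1.4400e-03 m^2, rho = 11.6 g/cm^3 = 11600 kg/m^3
t = m / (A * rho)
t = 2.1780e-06 / (1.4400e-03 * 11600)
t = 1.3039e-07 m = 130.4 nm

130.4


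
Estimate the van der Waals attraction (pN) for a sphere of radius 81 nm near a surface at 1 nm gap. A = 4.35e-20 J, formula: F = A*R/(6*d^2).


Convert to SI: R = 81 nm = 8.1e-08 m, d = 1 nm = 1e-09 m
F = A * R / (6 * d^2)
F = 4.35e-20 * 8.1e-08 / (6 * (1e-09)^2)
F = 5.8725e-10 N = 587.25 pN

587.25


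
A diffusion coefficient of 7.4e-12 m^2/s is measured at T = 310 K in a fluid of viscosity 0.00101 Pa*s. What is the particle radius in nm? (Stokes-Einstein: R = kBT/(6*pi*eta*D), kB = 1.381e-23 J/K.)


Stokes-Einstein: R = kB*T / (6*pi*eta*D)
R = 1.381e-23 * 310 / (6 * pi * 0.00101 * 7.4e-12)
R = 3.03879e-08 m = 30.39 nm

30.39


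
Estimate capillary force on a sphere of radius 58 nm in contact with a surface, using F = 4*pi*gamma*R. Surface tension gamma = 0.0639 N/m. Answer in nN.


Convert radius: R = 58 nm = 5.8e-08 m
F = 4 * pi * gamma * R
F = 4 * pi * 0.0639 * 5.8e-08
F = 4.65735e-08 N = 46.5735 nN

46.5735


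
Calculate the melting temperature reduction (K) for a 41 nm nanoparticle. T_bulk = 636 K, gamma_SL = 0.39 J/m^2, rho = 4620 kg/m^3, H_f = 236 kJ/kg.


Radius R = 41/2 = 20.5 nm = 2.05e-08 m
Convert H_f = 236 kJ/kg = 236000 J/kg
dT = 2 * gamma_SL * T_bulk / (rho * H_f * R)
dT = 2 * 0.39 * 636 / (4620 * 236000 * 2.05e-08)
dT = 22.2 K

22.2


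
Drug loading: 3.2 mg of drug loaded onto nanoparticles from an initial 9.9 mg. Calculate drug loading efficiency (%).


Drug loading efficiency = (drug loaded / drug initial) * 100
DLE = 3.2 / 9.9 * 100
DLE = 0.3232 * 100
DLE = 32.32%

32.32


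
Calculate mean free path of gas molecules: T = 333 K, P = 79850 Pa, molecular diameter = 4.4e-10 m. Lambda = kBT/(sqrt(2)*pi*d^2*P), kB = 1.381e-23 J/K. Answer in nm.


Mean free path: lambda = kB*T / (sqrt(2) * pi * d^2 * P)
lambda = 1.381e-23 * 333 / (sqrt(2) * pi * (4.4e-10)^2 * 79850)
lambda = 6.69565e-08 m
lambda = 66.96 nm

66.96


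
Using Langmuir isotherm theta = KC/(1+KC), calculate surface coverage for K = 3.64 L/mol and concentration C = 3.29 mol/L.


Langmuir isotherm: theta = K*C / (1 + K*C)
K*C = 3.64 * 3.29 = 11.9756
theta = 11.9756 / (1 + 11.9756) = 11.9756 / 12.9756
theta = 0.9229

0.9229


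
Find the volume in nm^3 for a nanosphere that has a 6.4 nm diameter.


Radius r = 6.4/2 = 3.2 nm
Volume V = (4/3) * pi * r^3
V = (4/3) * pi * (3.2)^3
V = 137.26 nm^3

137.26


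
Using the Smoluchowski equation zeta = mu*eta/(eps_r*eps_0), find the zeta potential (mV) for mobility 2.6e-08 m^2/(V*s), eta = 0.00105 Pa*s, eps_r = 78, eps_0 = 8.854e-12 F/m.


Smoluchowski equation: zeta = mu * eta / (eps_r * eps_0)
zeta = 2.6e-08 * 0.00105 / (78 * 8.854e-12)
zeta = 0.03953 V = 39.53 mV

39.53


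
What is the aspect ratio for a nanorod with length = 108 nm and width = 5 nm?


Aspect ratio AR = length / diameter
AR = 108 / 5
AR = 21.6

21.6


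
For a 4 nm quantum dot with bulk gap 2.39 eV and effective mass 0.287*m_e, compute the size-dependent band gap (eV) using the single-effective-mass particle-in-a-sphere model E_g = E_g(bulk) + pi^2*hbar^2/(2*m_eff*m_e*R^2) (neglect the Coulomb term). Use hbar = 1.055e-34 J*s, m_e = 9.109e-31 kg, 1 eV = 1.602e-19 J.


Radius R = 4/2 nm = 2e-09 m
Confinement energy dE = pi^2 * hbar^2 / (2 * m_eff * m_e * R^2)
dE = pi^2 * (1.055e-34)^2 / (2 * 0.287 * 9.109e-31 * (2e-09)^2) J, divided by 1.602e-19 J/eV
dE = 0.3279 eV
Total band gap = E_g(bulk) + dE = 2.39 + 0.3279 = 2.7179 eV

2.7179


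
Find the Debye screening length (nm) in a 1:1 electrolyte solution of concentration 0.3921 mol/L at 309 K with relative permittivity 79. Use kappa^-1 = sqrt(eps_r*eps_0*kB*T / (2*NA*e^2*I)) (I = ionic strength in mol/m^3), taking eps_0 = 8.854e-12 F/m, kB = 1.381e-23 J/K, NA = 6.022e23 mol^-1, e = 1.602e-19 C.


Ionic strength I = 0.3921 * 1^2 * 1000 = 392.1 mol/m^3
kappa^-1 = sqrt(79 * 8.854e-12 * 1.381e-23 * 309 / (2 * 6.022e23 * (1.602e-19)^2 * 392.1))
kappa^-1 = 0.496 nm

0.496


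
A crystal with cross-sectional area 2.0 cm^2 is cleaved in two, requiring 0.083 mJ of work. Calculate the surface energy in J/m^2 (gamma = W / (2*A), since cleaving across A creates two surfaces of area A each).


Convert: A = 2.0 cm^2 = 0.0002 m^2, W = 0.083 mJ = 8.3e-05 J
Cleaving exposes two faces of area A, so total new surface = 2*A and gamma = W / (2*A)
gamma = 8.3e-05 / (2 * 0.0002)
gamma = 0.208 J/m^2

0.208


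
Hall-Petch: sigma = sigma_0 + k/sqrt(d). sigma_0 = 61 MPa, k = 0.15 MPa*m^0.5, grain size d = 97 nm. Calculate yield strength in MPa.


d = 97 nm = 9.7e-08 m
sqrt(d) = 0.0003114482
Hall-Petch contribution = k / sqrt(d) = 0.15 / 0.0003114482 = 481.6 MPa
sigma = sigma_0 + k/sqrt(d) = 61 + 481.6 = 542.6 MPa

542.6


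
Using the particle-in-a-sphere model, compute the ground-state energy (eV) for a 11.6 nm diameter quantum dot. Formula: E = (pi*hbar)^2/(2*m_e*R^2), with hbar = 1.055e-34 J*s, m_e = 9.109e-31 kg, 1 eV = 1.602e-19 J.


Radius R = 11.6/2 = 5.8 nm = 5.8e-09 m
E = (pi * 1.055e-34)^2 / (2 * 9.109e-31 * (5.8e-09)^2)
E(J) = 1.79245e-21
E = E(J) / 1.602e-19 = 0.0112 eV

0.0112


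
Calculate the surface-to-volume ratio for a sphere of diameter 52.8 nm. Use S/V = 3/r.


Radius r = 52.8/2 = 26.4 nm
S/V = 3 / r = 3 / 26.4
S/V = 0.1136 nm^-1

0.1136


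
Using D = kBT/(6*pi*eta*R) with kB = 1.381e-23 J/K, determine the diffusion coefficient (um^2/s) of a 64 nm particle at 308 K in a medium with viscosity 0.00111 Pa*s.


Radius R = 64/2 = 32 nm = 3.2e-08 m
D = kB*T / (6*pi*eta*R)
D = 1.381e-23 * 308 / (6 * pi * 0.00111 * 3.2e-08)
D = 6.35288e-12 m^2/s = 6.353 um^2/s

6.353


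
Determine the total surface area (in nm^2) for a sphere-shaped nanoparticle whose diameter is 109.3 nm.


Radius r = 109.3/2 = 54.65 nm
Surface area SA = 4 * pi * r^2
SA = 4 * pi * (54.65)^2
SA = 37531.01 nm^2

37531.01


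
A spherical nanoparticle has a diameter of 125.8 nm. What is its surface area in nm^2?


Radius r = 125.8/2 = 62.9 nm
Surface area SA = 4 * pi * r^2
SA = 4 * pi * (62.9)^2
SA = 49717.71 nm^2

49717.71


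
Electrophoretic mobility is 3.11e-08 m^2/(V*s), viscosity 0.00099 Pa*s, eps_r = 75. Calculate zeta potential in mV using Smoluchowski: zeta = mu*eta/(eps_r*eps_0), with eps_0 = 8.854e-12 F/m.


Smoluchowski equation: zeta = mu * eta / (eps_r * eps_0)
zeta = 3.11e-08 * 0.00099 / (75 * 8.854e-12)
zeta = 0.046365 V = 46.37 mV

46.37


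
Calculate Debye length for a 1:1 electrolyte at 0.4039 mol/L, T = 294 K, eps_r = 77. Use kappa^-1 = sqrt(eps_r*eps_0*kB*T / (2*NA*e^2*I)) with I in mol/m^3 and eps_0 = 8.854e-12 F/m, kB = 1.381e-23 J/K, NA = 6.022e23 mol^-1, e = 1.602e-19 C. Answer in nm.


Ionic strength I = 0.4039 * 1^2 * 1000 = 403.9 mol/m^3
kappa^-1 = sqrt(77 * 8.854e-12 * 1.381e-23 * 294 / (2 * 6.022e23 * (1.602e-19)^2 * 403.9))
kappa^-1 = 0.471 nm

0.471


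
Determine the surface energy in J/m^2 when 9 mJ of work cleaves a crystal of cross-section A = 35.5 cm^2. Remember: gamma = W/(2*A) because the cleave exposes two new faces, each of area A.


Convert: A = 35.5 cm^2 = 0.00355 m^2, W = 9 mJ = 0.009 J
Cleaving exposes two faces of area A, so total new surface = 2*A and gamma = W / (2*A)
gamma = 0.009 / (2 * 0.00355)
gamma = 1.268 J/m^2

1.268


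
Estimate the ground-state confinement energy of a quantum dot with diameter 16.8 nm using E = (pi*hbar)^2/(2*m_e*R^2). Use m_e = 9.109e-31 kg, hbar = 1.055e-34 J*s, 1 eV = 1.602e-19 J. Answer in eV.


Radius R = 16.8/2 = 8.4 nm = 8.4e-09 m
E = (pi * 1.055e-34)^2 / (2 * 9.109e-31 * (8.4e-09)^2)
E(J) = 8.54566e-22
E = E(J) / 1.602e-19 = 0.0053 eV

0.0053


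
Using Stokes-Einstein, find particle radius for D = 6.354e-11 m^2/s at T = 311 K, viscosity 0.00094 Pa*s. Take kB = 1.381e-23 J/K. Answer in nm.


Stokes-Einstein: R = kB*T / (6*pi*eta*D)
R = 1.381e-23 * 311 / (6 * pi * 0.00094 * 6.354e-11)
R = 3.81485e-09 m = 3.81 nm

3.81


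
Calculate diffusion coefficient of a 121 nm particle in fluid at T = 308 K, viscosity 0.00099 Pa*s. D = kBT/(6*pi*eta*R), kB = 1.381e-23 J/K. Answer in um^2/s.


Radius R = 121/2 = 60.5 nm = 6.05e-08 m
D = kB*T / (6*pi*eta*R)
D = 1.381e-23 * 308 / (6 * pi * 0.00099 * 6.05e-08)
D = 3.7675e-12 m^2/s = 3.767 um^2/s

3.767


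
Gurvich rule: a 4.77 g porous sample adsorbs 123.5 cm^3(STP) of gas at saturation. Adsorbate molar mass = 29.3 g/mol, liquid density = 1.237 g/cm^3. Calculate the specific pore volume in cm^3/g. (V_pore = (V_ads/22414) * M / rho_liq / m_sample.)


Moles adsorbed n = V_ads / 22414 = 123.5 / 22414 = 5.509949e-03 mol
Liquid volume V_liq = n * M / rho_liq = 5.509949e-03 * 29.3 / 1.237 = 0.13051 cm^3
Specific pore volume V_pore = V_liq / m_sample = 0.13051 / 4.77
V_pore = 0.0274 cm^3/g

0.0274


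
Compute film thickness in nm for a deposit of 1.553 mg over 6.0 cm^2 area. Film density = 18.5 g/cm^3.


Convert: m = 1.553 mg = 1.5530e-06 kg, A = 6.0 cm^2 = 6.0000e-04 m^2, rho = 18.5 g/cm^3 = 18500 kg/m^3
t = m / (A * rho)
t = 1.5530e-06 / (6.0000e-04 * 18500)
t = 1.3991e-07 m = 139.9 nm

139.9


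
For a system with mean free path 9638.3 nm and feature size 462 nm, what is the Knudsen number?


Knudsen number Kn = lambda / L
Kn = 9638.3 / 462
Kn = 20.8621

20.8621


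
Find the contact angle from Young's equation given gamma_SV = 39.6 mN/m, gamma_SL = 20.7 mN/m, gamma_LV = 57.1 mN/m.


cos(theta) = (gamma_SV - gamma_SL) / gamma_LV
cos(theta) = (39.6 - 20.7) / 57.1
cos(theta) = 0.330998
theta = arccos(0.330998) = 70.67 degrees

70.67


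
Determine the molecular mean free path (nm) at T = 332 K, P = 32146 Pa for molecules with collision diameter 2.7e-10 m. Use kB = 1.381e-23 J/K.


Mean free path: lambda = kB*T / (sqrt(2) * pi * d^2 * P)
lambda = 1.381e-23 * 332 / (sqrt(2) * pi * (2.7e-10)^2 * 32146)
lambda = 4.40365e-07 m
lambda = 440.36 nm

440.36


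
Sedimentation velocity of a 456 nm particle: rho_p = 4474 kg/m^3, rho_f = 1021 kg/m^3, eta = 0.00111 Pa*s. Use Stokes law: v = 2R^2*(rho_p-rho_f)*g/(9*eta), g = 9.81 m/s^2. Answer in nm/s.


Radius R = 456/2 nm = 2.28e-07 m
Density difference = 4474 - 1021 = 3453 kg/m^3
v = 2 * R^2 * (rho_p - rho_f) * g / (9 * eta)
v = 2 * (2.28e-07)^2 * 3453 * 9.81 / (9 * 0.00111)
v = 3.52533e-07 m/s = 352.533 nm/s

352.533


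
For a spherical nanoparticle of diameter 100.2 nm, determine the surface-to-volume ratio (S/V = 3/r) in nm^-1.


Radius r = 100.2/2 = 50.1 nm
S/V = 3 / r = 3 / 50.1
S/V = 0.0599 nm^-1

0.0599


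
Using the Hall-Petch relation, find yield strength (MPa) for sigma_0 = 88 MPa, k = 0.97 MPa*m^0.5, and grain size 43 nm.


d = 43 nm = 4.3e-08 m
sqrt(d) = 0.0002073644
Hall-Petch contribution = k / sqrt(d) = 0.97 / 0.0002073644 = 4677.8 MPa
sigma = sigma_0 + k/sqrt(d) = 88 + 4677.8 = 4765.8 MPa

4765.8


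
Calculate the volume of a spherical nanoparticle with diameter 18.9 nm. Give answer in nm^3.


Radius r = 18.9/2 = 9.45 nm
Volume V = (4/3) * pi * r^3
V = (4/3) * pi * (9.45)^3
V = 3534.96 nm^3

3534.96


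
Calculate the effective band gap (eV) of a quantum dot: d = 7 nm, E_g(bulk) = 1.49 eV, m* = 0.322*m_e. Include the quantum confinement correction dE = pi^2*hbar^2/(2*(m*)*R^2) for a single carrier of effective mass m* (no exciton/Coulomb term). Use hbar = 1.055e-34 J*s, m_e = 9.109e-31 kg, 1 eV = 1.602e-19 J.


Radius R = 7/2 nm = 3.5e-09 m
Confinement energy dE = pi^2 * hbar^2 / (2 * m_eff * m_e * R^2)
dE = pi^2 * (1.055e-34)^2 / (2 * 0.322 * 9.109e-31 * (3.5e-09)^2) J, divided by 1.602e-19 J/eV
dE = 0.0954 eV
Total band gap = E_g(bulk) + dE = 1.49 + 0.0954 = 1.5854 eV

1.5854


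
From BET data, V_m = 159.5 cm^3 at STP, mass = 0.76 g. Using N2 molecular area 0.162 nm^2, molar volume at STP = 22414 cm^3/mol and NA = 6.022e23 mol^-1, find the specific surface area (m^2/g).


Number of moles in monolayer = V_m / 22414 = 159.5 / 22414 = 0.00711609
Number of molecules = moles * NA = 0.00711609 * 6.022e23
SA = molecules * sigma / mass
SA = (159.5 / 22414) * 6.022e23 * 0.162e-18 / 0.76
SA = 913.4 m^2/g

913.4


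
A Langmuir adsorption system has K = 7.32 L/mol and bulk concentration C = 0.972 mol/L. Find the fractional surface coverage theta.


Langmuir isotherm: theta = K*C / (1 + K*C)
K*C = 7.32 * 0.972 = 7.11504
theta = 7.11504 / (1 + 7.11504) = 7.11504 / 8.11504
theta = 0.8768

0.8768


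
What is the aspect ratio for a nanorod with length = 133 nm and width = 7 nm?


Aspect ratio AR = length / diameter
AR = 133 / 7
AR = 19.0

19.0


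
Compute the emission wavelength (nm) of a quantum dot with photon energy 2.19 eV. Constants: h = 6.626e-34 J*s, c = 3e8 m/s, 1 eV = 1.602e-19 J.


Convert energy: E = 2.19 eV = 2.19 * 1.602e-19 = 3.50838e-19 J
lambda = h*c / E = 6.626e-34 * 3e8 / 3.50838e-19
lambda = 5.66586e-07 m = 566.6 nm

566.6


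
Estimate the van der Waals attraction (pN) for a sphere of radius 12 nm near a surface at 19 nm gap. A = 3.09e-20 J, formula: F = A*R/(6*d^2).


Convert to SI: R = 12 nm = 1.2e-08 m, d = 19 nm = 1.9e-08 m
F = A * R / (6 * d^2)
F = 3.09e-20 * 1.2e-08 / (6 * (1.9e-08)^2)
F = 1.71191e-13 N = 0.171 pN

0.171


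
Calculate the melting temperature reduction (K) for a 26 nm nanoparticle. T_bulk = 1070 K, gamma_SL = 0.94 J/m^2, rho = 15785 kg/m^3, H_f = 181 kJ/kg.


Radius R = 26/2 = 13 nm = 1.3e-08 m
Convert H_f = 181 kJ/kg = 181000 J/kg
dT = 2 * gamma_SL * T_bulk / (rho * H_f * R)
dT = 2 * 0.94 * 1070 / (15785 * 181000 * 1.3e-08)
dT = 54.2 K

54.2
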